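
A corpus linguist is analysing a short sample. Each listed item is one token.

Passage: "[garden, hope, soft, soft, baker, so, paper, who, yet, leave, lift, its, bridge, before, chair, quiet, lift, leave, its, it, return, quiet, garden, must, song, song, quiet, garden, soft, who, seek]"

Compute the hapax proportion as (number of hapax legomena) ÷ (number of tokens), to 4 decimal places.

0.3871

Frequencies: garden:3, soft:3, quiet:3, who:2, leave:2, lift:2, its:2, song:2, hope:1, baker:1, so:1, paper:1, yet:1, bridge:1, before:1, chair:1, it:1, return:1, must:1, seek:1
Hapax count = 12; token count = 31.
Ratio = 12 / 31 = 0.3871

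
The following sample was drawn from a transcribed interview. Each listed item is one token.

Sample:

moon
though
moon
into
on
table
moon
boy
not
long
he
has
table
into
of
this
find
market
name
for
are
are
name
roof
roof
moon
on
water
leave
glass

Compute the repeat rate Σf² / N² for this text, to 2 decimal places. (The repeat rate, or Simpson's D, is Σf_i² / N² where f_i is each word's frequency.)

Frequencies: moon:4, into:2, on:2, table:2, name:2, are:2, roof:2, though:1, boy:1, not:1, long:1, he:1, has:1, of:1, this:1, find:1, market:1, for:1, water:1, leave:1, … (1 more, each freq 1)
Σf² = 54; N² = 900
Repeat rate = 54 / 900 = 0.06

0.06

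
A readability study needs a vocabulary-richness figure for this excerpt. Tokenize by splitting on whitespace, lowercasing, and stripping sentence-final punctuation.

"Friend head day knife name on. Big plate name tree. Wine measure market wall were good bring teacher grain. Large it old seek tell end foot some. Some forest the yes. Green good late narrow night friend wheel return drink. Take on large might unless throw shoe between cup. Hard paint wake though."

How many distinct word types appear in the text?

Distinct types: {between, big, bring, cup, day, drink, end, foot, forest, friend, good, grain, green, hard, head, it, knife, large, late, market, measure, might, name, narrow, night, old, on, paint, plate, return, seek, shoe, some, take, teacher, tell, the, though, throw, tree, unless, wake, wall, were, wheel, wine, yes}
V = 47

47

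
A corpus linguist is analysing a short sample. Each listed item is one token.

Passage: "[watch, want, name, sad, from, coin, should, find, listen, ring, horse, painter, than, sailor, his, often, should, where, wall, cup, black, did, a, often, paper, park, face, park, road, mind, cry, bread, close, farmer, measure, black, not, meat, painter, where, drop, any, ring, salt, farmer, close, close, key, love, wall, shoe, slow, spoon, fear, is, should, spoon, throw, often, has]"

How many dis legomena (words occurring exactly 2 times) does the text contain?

Frequencies: should:3, often:3, close:3, ring:2, painter:2, where:2, wall:2, black:2, park:2, farmer:2, spoon:2, watch:1, want:1, name:1, sad:1, from:1, coin:1, find:1, listen:1, horse:1, … (26 more, each freq 1)
Words with frequency 2: black, farmer, painter, park, ring, spoon, wall, where

8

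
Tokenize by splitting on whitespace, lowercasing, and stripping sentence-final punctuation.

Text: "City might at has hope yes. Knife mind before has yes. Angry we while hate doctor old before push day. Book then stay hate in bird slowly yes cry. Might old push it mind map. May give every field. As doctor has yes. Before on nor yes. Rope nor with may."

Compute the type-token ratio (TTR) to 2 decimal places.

N = 51 tokens, V = 35 types.
TTR = V / N = 35 / 51 = 0.69

0.69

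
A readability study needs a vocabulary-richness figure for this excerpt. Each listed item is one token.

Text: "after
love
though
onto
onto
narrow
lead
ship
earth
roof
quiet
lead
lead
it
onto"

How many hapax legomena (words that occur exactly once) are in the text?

Frequencies: onto:3, lead:3, after:1, love:1, though:1, narrow:1, ship:1, earth:1, roof:1, quiet:1, it:1
Hapax (freq=1): after, earth, it, love, narrow, quiet, roof, ship, though

9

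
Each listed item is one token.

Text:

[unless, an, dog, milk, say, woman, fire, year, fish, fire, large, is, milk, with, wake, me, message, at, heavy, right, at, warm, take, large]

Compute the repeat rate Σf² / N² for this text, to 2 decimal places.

0.06

Frequencies: milk:2, fire:2, large:2, at:2, unless:1, an:1, dog:1, say:1, woman:1, year:1, fish:1, is:1, with:1, wake:1, me:1, message:1, heavy:1, right:1, warm:1, take:1
Σf² = 32; N² = 576
Repeat rate = 32 / 576 = 0.06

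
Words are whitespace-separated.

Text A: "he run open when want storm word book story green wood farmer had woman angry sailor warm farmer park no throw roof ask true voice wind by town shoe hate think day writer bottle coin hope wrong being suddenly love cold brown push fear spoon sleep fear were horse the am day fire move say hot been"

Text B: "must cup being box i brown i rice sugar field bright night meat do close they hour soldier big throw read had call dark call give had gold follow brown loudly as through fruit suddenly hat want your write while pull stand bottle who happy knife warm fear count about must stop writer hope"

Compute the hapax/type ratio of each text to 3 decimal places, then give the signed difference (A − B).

A: hapax=51, V=54, ratio=0.944
B: hapax=44, V=49, ratio=0.898
Difference = 0.944 − 0.898 = 0.046

0.046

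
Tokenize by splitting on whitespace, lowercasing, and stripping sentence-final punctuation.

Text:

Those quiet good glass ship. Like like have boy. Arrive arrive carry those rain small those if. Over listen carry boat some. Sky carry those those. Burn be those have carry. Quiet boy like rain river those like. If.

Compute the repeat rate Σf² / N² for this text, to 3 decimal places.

0.077

Frequencies: those:7, like:4, carry:4, quiet:2, have:2, boy:2, arrive:2, rain:2, if:2, good:1, glass:1, ship:1, small:1, over:1, listen:1, boat:1, some:1, sky:1, burn:1, be:1, … (1 more, each freq 1)
Σf² = 117; N² = 1521
Repeat rate = 117 / 1521 = 0.077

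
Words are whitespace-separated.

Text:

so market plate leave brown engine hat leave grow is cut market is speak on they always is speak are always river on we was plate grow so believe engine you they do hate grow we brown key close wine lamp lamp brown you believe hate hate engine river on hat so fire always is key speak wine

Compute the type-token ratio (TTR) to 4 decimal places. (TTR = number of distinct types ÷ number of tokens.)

0.4655

N = 58 tokens, V = 27 types.
TTR = V / N = 27 / 58 = 0.4655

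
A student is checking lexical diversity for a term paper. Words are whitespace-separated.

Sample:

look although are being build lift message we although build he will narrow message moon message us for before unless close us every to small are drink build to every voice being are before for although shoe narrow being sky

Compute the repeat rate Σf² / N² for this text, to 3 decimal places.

Frequencies: although:3, are:3, being:3, build:3, message:3, narrow:2, us:2, for:2, before:2, every:2, to:2, look:1, lift:1, we:1, he:1, will:1, moon:1, unless:1, close:1, small:1, … (4 more, each freq 1)
Σf² = 82; N² = 1600
Repeat rate = 82 / 1600 = 0.051

0.051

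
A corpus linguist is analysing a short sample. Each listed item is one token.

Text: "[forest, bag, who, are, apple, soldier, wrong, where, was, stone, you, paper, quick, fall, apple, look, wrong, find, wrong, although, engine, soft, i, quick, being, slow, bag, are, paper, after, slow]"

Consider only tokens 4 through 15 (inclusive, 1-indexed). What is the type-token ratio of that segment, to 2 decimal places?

Segment tokens 4–15: are, apple, soldier, wrong, where, was, stone, you, paper, quick, fall, apple
Segment N = 12, segment V = 11.
TTR = 11 / 12 = 0.92

0.92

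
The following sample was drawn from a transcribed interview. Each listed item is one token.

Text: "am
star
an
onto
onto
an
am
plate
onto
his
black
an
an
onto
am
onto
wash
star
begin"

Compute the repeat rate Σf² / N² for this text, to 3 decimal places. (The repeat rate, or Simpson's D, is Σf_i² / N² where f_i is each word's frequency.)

0.163

Frequencies: onto:5, an:4, am:3, star:2, plate:1, his:1, black:1, wash:1, begin:1
Σf² = 59; N² = 361
Repeat rate = 59 / 361 = 0.163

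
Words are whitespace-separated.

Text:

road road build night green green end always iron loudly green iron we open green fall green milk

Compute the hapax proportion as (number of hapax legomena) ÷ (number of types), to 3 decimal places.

0.750

Frequencies: green:5, road:2, iron:2, build:1, night:1, end:1, always:1, loudly:1, we:1, open:1, fall:1, milk:1
Hapax count = 9; type count = 12.
Ratio = 9 / 12 = 0.750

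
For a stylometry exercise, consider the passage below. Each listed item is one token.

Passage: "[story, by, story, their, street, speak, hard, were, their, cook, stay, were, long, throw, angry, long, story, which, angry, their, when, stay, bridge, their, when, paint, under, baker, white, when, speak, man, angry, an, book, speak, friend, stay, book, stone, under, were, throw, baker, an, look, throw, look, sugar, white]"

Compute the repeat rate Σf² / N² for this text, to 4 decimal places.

0.0472

Frequencies: their:4, story:3, speak:3, were:3, stay:3, throw:3, angry:3, when:3, long:2, under:2, baker:2, white:2, an:2, book:2, look:2, by:1, street:1, hard:1, cook:1, which:1, … (6 more, each freq 1)
Σf² = 118; N² = 2500
Repeat rate = 118 / 2500 = 0.0472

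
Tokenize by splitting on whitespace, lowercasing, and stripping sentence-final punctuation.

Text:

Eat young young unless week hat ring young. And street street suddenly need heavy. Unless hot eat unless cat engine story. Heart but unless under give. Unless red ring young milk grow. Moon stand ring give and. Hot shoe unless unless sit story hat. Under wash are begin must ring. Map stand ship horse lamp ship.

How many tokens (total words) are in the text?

56

Tokens: eat, young, young, unless, week, hat, ring, young, and, street, street, suddenly, need, heavy, unless, hot, eat, unless, cat, engine, story, heart, but, unless, under, give, unless, red, ring, young, milk, grow, moon, stand, ring, give, and, hot, shoe, unless, unless, sit, story, hat, under, wash, are, begin, must, ring, map, stand, ship, horse, lamp, ship
N = 56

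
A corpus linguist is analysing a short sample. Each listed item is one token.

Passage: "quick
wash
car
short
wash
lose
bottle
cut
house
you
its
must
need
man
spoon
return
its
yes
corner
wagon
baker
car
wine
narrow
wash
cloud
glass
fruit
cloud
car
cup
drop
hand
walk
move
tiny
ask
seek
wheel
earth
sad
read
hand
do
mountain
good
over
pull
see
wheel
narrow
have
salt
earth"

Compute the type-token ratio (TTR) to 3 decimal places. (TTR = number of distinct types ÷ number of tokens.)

0.815

N = 54 tokens, V = 44 types.
TTR = V / N = 44 / 54 = 0.815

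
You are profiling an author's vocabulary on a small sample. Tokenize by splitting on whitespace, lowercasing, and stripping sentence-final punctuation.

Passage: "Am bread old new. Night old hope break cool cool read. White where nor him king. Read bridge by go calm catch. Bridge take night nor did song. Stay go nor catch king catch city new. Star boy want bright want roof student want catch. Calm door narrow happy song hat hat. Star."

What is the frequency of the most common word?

4

Frequencies: catch:4, nor:3, want:3, old:2, new:2, night:2, cool:2, read:2, king:2, bridge:2, go:2, calm:2, song:2, star:2, hat:2, am:1, bread:1, hope:1, break:1, white:1, … (14 more, each freq 1)
Most common: 'catch' with frequency 4.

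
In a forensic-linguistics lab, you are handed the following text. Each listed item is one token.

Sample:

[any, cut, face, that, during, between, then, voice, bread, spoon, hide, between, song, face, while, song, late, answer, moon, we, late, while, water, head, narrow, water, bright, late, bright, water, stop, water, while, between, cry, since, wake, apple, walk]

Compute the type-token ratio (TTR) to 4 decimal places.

N = 39 tokens, V = 27 types.
TTR = V / N = 27 / 39 = 0.6923

0.6923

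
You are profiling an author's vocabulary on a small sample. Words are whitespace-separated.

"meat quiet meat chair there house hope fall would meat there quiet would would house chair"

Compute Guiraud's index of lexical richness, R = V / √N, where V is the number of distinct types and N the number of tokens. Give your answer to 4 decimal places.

2.0000

N = 16, V = 8.
√N = 4.000000
R = 8 / 4.000000 = 2.0000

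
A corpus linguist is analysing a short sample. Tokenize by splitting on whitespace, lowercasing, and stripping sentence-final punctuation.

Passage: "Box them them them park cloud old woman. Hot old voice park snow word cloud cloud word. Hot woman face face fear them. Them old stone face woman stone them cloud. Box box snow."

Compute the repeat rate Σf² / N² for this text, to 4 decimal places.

0.0952

Frequencies: them:6, cloud:4, box:3, old:3, woman:3, face:3, park:2, hot:2, snow:2, word:2, stone:2, voice:1, fear:1
Σf² = 110; N² = 1156
Repeat rate = 110 / 1156 = 0.0952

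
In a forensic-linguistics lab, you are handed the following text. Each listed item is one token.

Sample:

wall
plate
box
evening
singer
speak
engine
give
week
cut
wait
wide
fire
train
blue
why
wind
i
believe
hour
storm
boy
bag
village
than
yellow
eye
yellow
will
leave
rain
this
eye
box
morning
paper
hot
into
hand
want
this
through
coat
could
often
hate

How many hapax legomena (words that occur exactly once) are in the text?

Frequencies: box:2, yellow:2, eye:2, this:2, wall:1, plate:1, evening:1, singer:1, speak:1, engine:1, give:1, week:1, cut:1, wait:1, wide:1, fire:1, train:1, blue:1, why:1, wind:1, … (22 more, each freq 1)
Hapax (freq=1): bag, believe, blue, boy, coat, could, cut, engine, evening, fire, give, hand, hate, hot, hour, i, into, leave, morning, often, paper, plate, rain, singer, speak, storm, than, through, train, village, wait, wall, want, week, why, wide, will, wind

38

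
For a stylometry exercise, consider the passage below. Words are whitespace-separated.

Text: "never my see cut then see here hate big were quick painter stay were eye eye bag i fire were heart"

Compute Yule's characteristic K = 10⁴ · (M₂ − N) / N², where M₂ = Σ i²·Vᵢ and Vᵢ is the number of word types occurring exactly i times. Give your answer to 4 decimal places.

Frequencies: were:3, see:2, eye:2, never:1, my:1, cut:1, then:1, here:1, hate:1, big:1, quick:1, painter:1, stay:1, bag:1, i:1, fire:1, heart:1
N = 21. Frequency spectrum: V_1=14, V_2=2, V_3=1
M₂ = 1²·14 + 2²·2 + 3²·1 = 31
K = 10000 × (31 − 21) / 21² = 226.7574

226.7574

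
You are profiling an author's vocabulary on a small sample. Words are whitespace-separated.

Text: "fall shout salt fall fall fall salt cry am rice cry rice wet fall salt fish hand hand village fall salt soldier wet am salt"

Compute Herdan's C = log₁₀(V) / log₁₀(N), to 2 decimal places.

0.74

N = 25, V = 11.
log₁₀(V) = 1.041393, log₁₀(N) = 1.397940
C = 1.041393 / 1.397940 = 0.74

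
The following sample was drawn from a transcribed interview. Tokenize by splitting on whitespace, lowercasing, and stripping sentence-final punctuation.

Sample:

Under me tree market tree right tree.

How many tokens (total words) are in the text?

7

Tokens: under, me, tree, market, tree, right, tree
N = 7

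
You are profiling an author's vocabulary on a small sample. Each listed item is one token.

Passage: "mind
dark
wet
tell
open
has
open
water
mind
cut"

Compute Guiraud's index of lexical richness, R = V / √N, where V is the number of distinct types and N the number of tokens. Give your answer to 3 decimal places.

2.530

N = 10, V = 8.
√N = 3.162278
R = 8 / 3.162278 = 2.530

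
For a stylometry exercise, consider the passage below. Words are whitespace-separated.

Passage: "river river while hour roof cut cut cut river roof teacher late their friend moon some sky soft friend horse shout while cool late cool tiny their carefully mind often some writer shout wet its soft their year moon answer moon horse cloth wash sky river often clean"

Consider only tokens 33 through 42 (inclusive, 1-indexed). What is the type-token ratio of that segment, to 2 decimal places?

0.90

Segment tokens 33–42: shout, wet, its, soft, their, year, moon, answer, moon, horse
Segment N = 10, segment V = 9.
TTR = 9 / 10 = 0.90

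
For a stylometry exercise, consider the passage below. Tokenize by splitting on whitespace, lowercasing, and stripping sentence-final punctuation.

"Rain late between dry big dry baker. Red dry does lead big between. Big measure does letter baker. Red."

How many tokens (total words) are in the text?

19

Tokens: rain, late, between, dry, big, dry, baker, red, dry, does, lead, big, between, big, measure, does, letter, baker, red
N = 19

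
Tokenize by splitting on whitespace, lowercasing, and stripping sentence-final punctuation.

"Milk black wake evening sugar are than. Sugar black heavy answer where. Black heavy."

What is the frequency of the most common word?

Frequencies: black:3, sugar:2, heavy:2, milk:1, wake:1, evening:1, are:1, than:1, answer:1, where:1
Most common: 'black' with frequency 3.

3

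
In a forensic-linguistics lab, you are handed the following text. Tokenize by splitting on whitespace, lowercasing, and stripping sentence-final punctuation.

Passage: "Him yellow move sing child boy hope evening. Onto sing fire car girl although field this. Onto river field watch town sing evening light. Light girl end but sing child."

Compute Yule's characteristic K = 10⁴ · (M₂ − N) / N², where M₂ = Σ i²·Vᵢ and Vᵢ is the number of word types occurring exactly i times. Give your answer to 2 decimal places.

266.67

Frequencies: sing:4, child:2, evening:2, onto:2, girl:2, field:2, light:2, him:1, yellow:1, move:1, boy:1, hope:1, fire:1, car:1, although:1, this:1, river:1, watch:1, town:1, end:1, … (1 more, each freq 1)
N = 30. Frequency spectrum: V_1=14, V_2=6, V_4=1
M₂ = 1²·14 + 2²·6 + 4²·1 = 54
K = 10000 × (54 − 30) / 30² = 266.67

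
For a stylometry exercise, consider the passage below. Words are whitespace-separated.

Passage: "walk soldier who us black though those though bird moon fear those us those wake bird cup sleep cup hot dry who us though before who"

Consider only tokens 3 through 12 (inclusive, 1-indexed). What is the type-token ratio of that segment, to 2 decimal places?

0.80

Segment tokens 3–12: who, us, black, though, those, though, bird, moon, fear, those
Segment N = 10, segment V = 8.
TTR = 8 / 10 = 0.80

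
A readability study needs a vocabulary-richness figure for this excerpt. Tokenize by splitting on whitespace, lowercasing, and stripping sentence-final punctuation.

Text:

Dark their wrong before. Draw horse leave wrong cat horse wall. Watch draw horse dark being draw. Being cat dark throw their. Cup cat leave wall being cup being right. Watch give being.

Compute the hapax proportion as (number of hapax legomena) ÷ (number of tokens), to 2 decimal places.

Frequencies: being:5, dark:3, draw:3, horse:3, cat:3, their:2, wrong:2, leave:2, wall:2, watch:2, cup:2, before:1, throw:1, right:1, give:1
Hapax count = 4; token count = 33.
Ratio = 4 / 33 = 0.12

0.12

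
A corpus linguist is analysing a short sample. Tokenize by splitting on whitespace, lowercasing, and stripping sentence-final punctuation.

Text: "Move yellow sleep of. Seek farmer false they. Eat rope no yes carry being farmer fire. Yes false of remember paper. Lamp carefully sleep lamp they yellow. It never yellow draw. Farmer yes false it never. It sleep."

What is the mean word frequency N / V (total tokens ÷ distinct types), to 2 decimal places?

1.73

N = 38 tokens, V = 22 types.
Mean frequency = N / V = 38 / 22 = 1.73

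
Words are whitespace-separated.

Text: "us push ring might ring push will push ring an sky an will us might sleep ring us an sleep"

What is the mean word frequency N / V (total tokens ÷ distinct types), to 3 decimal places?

2.500

N = 20 tokens, V = 8 types.
Mean frequency = N / V = 20 / 8 = 2.500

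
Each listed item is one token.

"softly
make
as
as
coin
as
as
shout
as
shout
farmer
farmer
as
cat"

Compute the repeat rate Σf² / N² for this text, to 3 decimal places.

Frequencies: as:6, shout:2, farmer:2, softly:1, make:1, coin:1, cat:1
Σf² = 48; N² = 196
Repeat rate = 48 / 196 = 0.245

0.245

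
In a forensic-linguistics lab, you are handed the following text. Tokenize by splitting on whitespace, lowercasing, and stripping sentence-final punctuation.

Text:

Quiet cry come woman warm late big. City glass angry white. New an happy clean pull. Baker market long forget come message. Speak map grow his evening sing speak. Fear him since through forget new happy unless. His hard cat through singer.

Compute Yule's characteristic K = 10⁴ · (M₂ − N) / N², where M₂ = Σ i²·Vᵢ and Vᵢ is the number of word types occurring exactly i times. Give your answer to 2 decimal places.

79.37

Frequencies: come:2, new:2, happy:2, forget:2, speak:2, his:2, through:2, quiet:1, cry:1, woman:1, warm:1, late:1, big:1, city:1, glass:1, angry:1, white:1, an:1, clean:1, pull:1, … (15 more, each freq 1)
N = 42. Frequency spectrum: V_1=28, V_2=7
M₂ = 1²·28 + 2²·7 = 56
K = 10000 × (56 − 42) / 42² = 79.37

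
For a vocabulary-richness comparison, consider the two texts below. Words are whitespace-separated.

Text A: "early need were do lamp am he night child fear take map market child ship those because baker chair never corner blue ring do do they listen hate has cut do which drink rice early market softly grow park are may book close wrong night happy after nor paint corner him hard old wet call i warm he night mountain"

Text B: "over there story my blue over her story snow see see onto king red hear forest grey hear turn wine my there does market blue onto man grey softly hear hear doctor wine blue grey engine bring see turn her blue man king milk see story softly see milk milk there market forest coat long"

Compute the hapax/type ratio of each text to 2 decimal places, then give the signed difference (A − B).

A: hapax=43, V=50, ratio=0.86
B: hapax=8, V=26, ratio=0.31
Difference = 0.86 − 0.31 = 0.55

0.55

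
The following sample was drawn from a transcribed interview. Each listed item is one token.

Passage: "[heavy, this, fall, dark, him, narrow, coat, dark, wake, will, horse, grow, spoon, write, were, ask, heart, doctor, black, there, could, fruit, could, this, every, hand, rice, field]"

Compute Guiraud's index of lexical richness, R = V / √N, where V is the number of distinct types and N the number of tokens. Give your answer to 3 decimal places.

N = 28, V = 25.
√N = 5.291503
R = 25 / 5.291503 = 4.725

4.725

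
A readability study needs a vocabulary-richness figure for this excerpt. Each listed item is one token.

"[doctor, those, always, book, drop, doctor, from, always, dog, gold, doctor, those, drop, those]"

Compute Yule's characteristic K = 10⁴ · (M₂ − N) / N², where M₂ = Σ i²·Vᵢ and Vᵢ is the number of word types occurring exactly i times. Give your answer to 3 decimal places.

816.327

Frequencies: doctor:3, those:3, always:2, drop:2, book:1, from:1, dog:1, gold:1
N = 14. Frequency spectrum: V_1=4, V_2=2, V_3=2
M₂ = 1²·4 + 2²·2 + 3²·2 = 30
K = 10000 × (30 − 14) / 14² = 816.327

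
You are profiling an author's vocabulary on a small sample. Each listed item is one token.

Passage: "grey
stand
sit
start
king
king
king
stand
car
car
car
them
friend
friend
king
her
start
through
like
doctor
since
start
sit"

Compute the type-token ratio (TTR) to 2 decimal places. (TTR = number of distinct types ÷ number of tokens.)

N = 23 tokens, V = 13 types.
TTR = V / N = 13 / 23 = 0.57

0.57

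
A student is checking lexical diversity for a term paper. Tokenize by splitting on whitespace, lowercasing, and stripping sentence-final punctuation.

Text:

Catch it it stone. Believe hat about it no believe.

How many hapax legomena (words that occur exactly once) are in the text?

5

Frequencies: it:3, believe:2, catch:1, stone:1, hat:1, about:1, no:1
Hapax (freq=1): about, catch, hat, no, stone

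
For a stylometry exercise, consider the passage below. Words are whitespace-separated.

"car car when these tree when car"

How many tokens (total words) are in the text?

7

Tokens: car, car, when, these, tree, when, car
N = 7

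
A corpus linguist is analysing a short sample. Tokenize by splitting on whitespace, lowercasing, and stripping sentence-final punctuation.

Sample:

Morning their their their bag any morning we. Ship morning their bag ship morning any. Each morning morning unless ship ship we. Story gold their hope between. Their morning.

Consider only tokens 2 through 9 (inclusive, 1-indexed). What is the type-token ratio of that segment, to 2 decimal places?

0.75

Segment tokens 2–9: their, their, their, bag, any, morning, we, ship
Segment N = 8, segment V = 6.
TTR = 6 / 8 = 0.75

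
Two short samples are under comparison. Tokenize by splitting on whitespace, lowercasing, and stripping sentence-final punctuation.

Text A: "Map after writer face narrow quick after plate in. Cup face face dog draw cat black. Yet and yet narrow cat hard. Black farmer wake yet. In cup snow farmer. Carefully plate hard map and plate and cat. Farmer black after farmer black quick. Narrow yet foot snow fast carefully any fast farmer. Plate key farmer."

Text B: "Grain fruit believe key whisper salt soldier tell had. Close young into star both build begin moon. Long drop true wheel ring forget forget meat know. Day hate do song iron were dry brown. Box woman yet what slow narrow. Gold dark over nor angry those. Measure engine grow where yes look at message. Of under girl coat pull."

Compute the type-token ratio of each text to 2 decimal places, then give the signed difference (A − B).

-0.55

TTR(A) = 24/56 = 0.43
TTR(B) = 58/59 = 0.98
Difference = 0.43 − 0.98 = -0.55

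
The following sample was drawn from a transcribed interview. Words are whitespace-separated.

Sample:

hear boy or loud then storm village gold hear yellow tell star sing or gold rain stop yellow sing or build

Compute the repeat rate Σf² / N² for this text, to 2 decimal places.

0.08

Frequencies: or:3, hear:2, gold:2, yellow:2, sing:2, boy:1, loud:1, then:1, storm:1, village:1, tell:1, star:1, rain:1, stop:1, build:1
Σf² = 35; N² = 441
Repeat rate = 35 / 441 = 0.08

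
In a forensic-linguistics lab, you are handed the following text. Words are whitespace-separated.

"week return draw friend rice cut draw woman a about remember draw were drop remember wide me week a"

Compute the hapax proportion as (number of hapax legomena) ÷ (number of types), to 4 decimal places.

0.7143

Frequencies: draw:3, week:2, a:2, remember:2, return:1, friend:1, rice:1, cut:1, woman:1, about:1, were:1, drop:1, wide:1, me:1
Hapax count = 10; type count = 14.
Ratio = 10 / 14 = 0.7143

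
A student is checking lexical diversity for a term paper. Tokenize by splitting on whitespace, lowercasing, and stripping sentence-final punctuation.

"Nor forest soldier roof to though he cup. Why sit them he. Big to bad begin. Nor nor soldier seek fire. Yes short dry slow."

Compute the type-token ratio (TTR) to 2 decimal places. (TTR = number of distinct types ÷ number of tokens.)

0.80

N = 25 tokens, V = 20 types.
TTR = V / N = 20 / 25 = 0.80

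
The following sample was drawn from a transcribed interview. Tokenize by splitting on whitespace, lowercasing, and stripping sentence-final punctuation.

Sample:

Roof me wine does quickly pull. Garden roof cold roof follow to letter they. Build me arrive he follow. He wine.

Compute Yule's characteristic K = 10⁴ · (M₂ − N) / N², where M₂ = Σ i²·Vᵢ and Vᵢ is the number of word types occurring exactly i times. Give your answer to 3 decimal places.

317.460

Frequencies: roof:3, me:2, wine:2, follow:2, he:2, does:1, quickly:1, pull:1, garden:1, cold:1, to:1, letter:1, they:1, build:1, arrive:1
N = 21. Frequency spectrum: V_1=10, V_2=4, V_3=1
M₂ = 1²·10 + 2²·4 + 3²·1 = 35
K = 10000 × (35 − 21) / 21² = 317.460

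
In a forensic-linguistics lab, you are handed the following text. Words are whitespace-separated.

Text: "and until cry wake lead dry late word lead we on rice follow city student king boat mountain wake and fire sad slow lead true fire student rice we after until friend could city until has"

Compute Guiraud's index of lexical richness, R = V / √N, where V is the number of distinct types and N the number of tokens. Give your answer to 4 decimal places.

N = 36, V = 25.
√N = 6.000000
R = 25 / 6.000000 = 4.1667

4.1667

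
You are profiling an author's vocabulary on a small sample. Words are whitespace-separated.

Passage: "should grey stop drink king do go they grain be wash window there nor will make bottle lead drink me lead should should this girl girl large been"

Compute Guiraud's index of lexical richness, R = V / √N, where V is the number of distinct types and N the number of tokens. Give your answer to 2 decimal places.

4.35

N = 28, V = 23.
√N = 5.291503
R = 23 / 5.291503 = 4.35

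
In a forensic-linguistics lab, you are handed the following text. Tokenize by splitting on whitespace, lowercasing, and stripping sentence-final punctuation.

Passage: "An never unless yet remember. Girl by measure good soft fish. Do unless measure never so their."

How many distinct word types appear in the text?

14

Distinct types: {an, by, do, fish, girl, good, measure, never, remember, so, soft, their, unless, yet}
V = 14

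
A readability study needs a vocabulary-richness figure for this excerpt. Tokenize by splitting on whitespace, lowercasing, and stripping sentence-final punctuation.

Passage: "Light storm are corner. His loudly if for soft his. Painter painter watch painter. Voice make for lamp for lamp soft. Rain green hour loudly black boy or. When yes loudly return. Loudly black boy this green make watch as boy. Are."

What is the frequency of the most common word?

Frequencies: loudly:4, for:3, painter:3, boy:3, are:2, his:2, soft:2, watch:2, make:2, lamp:2, green:2, black:2, light:1, storm:1, corner:1, if:1, voice:1, rain:1, hour:1, or:1, … (5 more, each freq 1)
Most common: 'loudly' with frequency 4.

4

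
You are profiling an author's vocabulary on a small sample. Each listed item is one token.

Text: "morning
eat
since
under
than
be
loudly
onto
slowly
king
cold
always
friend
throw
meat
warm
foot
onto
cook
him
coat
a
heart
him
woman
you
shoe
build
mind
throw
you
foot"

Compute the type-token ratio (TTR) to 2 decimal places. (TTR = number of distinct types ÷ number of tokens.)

N = 32 tokens, V = 27 types.
TTR = V / N = 27 / 32 = 0.84

0.84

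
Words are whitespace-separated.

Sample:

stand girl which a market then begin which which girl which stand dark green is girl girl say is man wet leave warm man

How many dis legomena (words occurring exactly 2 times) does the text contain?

Frequencies: girl:4, which:4, stand:2, is:2, man:2, a:1, market:1, then:1, begin:1, dark:1, green:1, say:1, wet:1, leave:1, warm:1
Words with frequency 2: is, man, stand

3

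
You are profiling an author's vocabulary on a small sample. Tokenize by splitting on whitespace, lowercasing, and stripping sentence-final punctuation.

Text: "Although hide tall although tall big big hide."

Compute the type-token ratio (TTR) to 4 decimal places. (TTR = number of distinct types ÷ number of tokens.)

N = 8 tokens, V = 4 types.
TTR = V / N = 4 / 8 = 0.5000

0.5000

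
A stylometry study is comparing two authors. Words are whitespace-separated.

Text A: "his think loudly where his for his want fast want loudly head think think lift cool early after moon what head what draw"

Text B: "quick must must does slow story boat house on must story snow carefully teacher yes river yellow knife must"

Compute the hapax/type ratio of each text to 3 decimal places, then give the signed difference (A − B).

-0.267

A: hapax=9, V=15, ratio=0.600
B: hapax=13, V=15, ratio=0.867
Difference = 0.600 − 0.867 = -0.267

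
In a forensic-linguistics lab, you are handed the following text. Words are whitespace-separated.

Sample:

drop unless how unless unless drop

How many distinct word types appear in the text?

Distinct types: {drop, how, unless}
V = 3

3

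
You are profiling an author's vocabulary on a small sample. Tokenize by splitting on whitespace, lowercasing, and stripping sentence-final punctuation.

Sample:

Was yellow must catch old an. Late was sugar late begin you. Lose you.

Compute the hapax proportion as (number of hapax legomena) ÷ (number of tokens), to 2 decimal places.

Frequencies: was:2, late:2, you:2, yellow:1, must:1, catch:1, old:1, an:1, sugar:1, begin:1, lose:1
Hapax count = 8; token count = 14.
Ratio = 8 / 14 = 0.57

0.57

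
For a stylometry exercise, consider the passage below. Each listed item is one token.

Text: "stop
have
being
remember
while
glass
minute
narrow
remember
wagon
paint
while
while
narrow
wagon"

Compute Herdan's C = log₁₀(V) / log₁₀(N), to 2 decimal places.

0.85

N = 15, V = 10.
log₁₀(V) = 1.000000, log₁₀(N) = 1.176091
C = 1.000000 / 1.176091 = 0.85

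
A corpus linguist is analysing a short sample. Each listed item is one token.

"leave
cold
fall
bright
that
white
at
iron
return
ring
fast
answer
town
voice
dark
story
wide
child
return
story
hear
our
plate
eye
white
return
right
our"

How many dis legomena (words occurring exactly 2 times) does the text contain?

Frequencies: return:3, white:2, story:2, our:2, leave:1, cold:1, fall:1, bright:1, that:1, at:1, iron:1, ring:1, fast:1, answer:1, town:1, voice:1, dark:1, wide:1, child:1, hear:1, … (3 more, each freq 1)
Words with frequency 2: our, story, white

3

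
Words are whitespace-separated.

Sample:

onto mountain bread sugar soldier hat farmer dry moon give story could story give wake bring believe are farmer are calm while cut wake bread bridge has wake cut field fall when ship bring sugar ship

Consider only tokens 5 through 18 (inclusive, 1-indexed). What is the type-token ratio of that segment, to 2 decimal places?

0.86

Segment tokens 5–18: soldier, hat, farmer, dry, moon, give, story, could, story, give, wake, bring, believe, are
Segment N = 14, segment V = 12.
TTR = 12 / 14 = 0.86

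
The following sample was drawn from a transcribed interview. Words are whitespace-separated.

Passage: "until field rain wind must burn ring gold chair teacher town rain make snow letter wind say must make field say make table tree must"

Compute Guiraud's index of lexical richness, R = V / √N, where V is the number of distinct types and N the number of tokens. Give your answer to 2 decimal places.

N = 25, V = 17.
√N = 5.000000
R = 17 / 5.000000 = 3.40

3.40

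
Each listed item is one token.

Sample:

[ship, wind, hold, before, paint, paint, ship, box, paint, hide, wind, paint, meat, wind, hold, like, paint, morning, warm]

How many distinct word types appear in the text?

11

Distinct types: {before, box, hide, hold, like, meat, morning, paint, ship, warm, wind}
V = 11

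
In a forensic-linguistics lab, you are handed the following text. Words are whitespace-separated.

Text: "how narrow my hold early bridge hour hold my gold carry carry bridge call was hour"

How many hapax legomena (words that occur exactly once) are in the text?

6

Frequencies: my:2, hold:2, bridge:2, hour:2, carry:2, how:1, narrow:1, early:1, gold:1, call:1, was:1
Hapax (freq=1): call, early, gold, how, narrow, was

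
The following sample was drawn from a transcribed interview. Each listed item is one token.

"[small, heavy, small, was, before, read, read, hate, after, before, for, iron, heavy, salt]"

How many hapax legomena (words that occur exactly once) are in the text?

6

Frequencies: small:2, heavy:2, before:2, read:2, was:1, hate:1, after:1, for:1, iron:1, salt:1
Hapax (freq=1): after, for, hate, iron, salt, was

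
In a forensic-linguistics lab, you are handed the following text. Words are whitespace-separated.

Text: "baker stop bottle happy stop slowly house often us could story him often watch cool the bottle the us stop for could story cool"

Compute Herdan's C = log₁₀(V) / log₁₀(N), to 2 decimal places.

N = 24, V = 15.
log₁₀(V) = 1.176091, log₁₀(N) = 1.380211
C = 1.176091 / 1.380211 = 0.85

0.85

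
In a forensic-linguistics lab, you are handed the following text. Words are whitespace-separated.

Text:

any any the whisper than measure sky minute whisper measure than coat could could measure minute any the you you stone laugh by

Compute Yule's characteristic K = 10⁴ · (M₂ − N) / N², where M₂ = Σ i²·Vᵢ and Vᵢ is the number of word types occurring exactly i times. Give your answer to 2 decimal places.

Frequencies: any:3, measure:3, the:2, whisper:2, than:2, minute:2, could:2, you:2, sky:1, coat:1, stone:1, laugh:1, by:1
N = 23. Frequency spectrum: V_1=5, V_2=6, V_3=2
M₂ = 1²·5 + 2²·6 + 3²·2 = 47
K = 10000 × (47 − 23) / 23² = 453.69

453.69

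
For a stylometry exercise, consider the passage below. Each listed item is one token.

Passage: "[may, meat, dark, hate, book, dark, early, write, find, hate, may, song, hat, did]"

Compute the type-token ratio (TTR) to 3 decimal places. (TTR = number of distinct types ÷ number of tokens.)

0.786

N = 14 tokens, V = 11 types.
TTR = V / N = 11 / 14 = 0.786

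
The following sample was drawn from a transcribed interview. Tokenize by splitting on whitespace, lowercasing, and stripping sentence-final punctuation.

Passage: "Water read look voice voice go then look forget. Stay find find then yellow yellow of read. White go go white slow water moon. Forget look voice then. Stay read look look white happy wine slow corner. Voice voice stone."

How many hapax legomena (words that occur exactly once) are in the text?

Frequencies: look:5, voice:5, read:3, go:3, then:3, white:3, water:2, forget:2, stay:2, find:2, yellow:2, slow:2, of:1, moon:1, happy:1, wine:1, corner:1, stone:1
Hapax (freq=1): corner, happy, moon, of, stone, wine

6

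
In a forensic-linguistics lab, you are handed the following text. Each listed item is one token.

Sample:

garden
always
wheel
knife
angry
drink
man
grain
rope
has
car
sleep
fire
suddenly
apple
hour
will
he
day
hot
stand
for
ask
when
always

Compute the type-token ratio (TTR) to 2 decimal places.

0.96

N = 25 tokens, V = 24 types.
TTR = V / N = 24 / 25 = 0.96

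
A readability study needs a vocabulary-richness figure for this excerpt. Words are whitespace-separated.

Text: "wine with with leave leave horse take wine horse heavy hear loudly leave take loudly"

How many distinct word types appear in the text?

8

Distinct types: {hear, heavy, horse, leave, loudly, take, wine, with}
V = 8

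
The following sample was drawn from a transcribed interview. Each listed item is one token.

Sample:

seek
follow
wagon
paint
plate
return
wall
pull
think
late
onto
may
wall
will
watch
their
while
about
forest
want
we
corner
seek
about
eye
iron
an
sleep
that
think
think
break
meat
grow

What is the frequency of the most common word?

Frequencies: think:3, seek:2, wall:2, about:2, follow:1, wagon:1, paint:1, plate:1, return:1, pull:1, late:1, onto:1, may:1, will:1, watch:1, their:1, while:1, forest:1, want:1, we:1, … (9 more, each freq 1)
Most common: 'think' with frequency 3.

3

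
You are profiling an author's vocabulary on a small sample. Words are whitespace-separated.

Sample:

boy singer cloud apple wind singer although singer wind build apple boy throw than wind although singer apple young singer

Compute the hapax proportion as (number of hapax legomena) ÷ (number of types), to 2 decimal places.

Frequencies: singer:5, apple:3, wind:3, boy:2, although:2, cloud:1, build:1, throw:1, than:1, young:1
Hapax count = 5; type count = 10.
Ratio = 5 / 10 = 0.50

0.50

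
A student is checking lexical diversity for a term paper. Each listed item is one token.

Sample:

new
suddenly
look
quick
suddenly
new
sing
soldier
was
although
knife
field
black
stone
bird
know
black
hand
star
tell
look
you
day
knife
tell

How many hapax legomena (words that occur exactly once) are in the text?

13

Frequencies: new:2, suddenly:2, look:2, knife:2, black:2, tell:2, quick:1, sing:1, soldier:1, was:1, although:1, field:1, stone:1, bird:1, know:1, hand:1, star:1, you:1, day:1
Hapax (freq=1): although, bird, day, field, hand, know, quick, sing, soldier, star, stone, was, you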